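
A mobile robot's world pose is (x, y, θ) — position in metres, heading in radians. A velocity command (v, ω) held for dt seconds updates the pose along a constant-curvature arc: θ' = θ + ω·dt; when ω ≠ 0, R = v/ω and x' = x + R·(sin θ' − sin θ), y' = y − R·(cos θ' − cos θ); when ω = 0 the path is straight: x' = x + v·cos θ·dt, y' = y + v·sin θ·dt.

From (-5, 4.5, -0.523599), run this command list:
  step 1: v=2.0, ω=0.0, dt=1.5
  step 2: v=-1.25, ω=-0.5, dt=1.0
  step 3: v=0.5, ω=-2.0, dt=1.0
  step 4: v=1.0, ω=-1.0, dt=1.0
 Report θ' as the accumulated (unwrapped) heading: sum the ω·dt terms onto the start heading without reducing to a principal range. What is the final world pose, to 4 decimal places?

(-4.3607, 3.8434, -4.0236)

step 1: θ'=-0.5236 (straight) → pose (-2.4019, 3.0000, -0.5236)
step 2: θ'=-1.0236 (R=2.5000) → pose (-3.2869, 3.8643, -1.0236)
step 3: θ'=-3.0236 (R=-0.2500) → pose (-3.4710, 3.4860, -3.0236)
step 4: θ'=-4.0236 (R=-1.0000) → pose (-4.3607, 3.8434, -4.0236)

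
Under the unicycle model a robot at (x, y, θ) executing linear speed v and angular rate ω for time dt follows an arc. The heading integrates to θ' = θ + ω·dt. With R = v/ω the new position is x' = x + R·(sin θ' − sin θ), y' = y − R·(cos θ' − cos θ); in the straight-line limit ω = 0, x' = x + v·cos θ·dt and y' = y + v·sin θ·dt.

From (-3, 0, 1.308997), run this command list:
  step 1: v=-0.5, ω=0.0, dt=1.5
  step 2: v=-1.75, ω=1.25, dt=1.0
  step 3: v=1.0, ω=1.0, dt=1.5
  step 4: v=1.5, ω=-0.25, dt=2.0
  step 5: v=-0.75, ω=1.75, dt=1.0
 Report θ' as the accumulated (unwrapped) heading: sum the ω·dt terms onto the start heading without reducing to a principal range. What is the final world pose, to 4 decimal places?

(-6.1073, -3.6880, 5.3090)

step 1: θ'=1.3090 (straight) → pose (-3.1941, -0.7244, 1.3090)
step 2: θ'=2.5590 (R=-1.4000) → pose (-2.6121, -2.2558, 2.5590)
step 3: θ'=4.0590 (R=1.0000) → pose (-3.9563, -2.4830, 4.0590)
step 4: θ'=3.5590 (R=-6.0000) → pose (-6.2881, -4.3206, 3.5590)
step 5: θ'=5.3090 (R=-0.4286) → pose (-6.1073, -3.6880, 5.3090)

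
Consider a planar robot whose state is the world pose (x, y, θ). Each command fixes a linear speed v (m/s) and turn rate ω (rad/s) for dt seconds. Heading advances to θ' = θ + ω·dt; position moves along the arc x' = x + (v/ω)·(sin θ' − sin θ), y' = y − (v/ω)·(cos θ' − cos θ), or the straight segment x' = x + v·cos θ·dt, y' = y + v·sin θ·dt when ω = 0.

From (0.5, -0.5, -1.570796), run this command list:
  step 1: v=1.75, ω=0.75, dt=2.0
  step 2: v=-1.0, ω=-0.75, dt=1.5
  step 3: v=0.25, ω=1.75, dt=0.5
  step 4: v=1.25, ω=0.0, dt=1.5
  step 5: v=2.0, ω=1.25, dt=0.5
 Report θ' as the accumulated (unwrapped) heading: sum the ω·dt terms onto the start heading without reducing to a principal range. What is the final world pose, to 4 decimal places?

step 1: θ'=-0.0708 (R=2.3333) → pose (2.6683, -2.8275, -0.0708)
step 2: θ'=-1.1958 (R=1.3333) → pose (1.5219, -1.9859, -1.1958)
step 3: θ'=-0.3208 (R=0.1429) → pose (1.6098, -2.0691, -0.3208)
step 4: θ'=-0.3208 (straight) → pose (3.3891, -2.6603, -0.3208)
step 5: θ'=0.3042 (R=1.6000) → pose (4.3729, -2.6685, 0.3042)

(4.3729, -2.6685, 0.3042)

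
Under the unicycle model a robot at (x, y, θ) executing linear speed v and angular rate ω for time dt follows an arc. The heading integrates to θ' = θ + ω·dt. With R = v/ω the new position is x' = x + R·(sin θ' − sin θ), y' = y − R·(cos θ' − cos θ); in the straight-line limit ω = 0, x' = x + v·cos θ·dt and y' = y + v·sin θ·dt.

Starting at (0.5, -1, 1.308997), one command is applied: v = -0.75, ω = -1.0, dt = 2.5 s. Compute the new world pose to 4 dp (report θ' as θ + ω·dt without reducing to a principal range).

θ' = 1.3090 + -1.0·2.5 = -1.1910
R = v/ω = -0.75/-1.0 = 0.7500
x' = 0.5 + 0.7500·(sin -1.1910 − sin 1.3090) = -0.9210
y' = -1 − 0.7500·(cos -1.1910 − cos 1.3090) = -1.0839

(-0.9210, -1.0839, -1.1910)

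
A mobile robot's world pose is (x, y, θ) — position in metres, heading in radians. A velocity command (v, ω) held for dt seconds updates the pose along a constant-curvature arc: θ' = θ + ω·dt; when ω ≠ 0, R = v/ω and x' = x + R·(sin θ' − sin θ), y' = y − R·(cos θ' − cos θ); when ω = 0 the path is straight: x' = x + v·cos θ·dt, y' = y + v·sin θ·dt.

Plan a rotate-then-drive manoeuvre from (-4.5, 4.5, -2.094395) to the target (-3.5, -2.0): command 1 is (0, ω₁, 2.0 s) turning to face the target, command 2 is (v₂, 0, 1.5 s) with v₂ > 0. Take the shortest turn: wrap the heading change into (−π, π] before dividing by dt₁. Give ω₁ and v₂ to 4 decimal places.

heading to target = atan2(-2−4.5, -3.5−-4.5) = -1.4181
Δθ = wrap(-1.4181 − -2.0944) = 0.6762; ω₁ = Δθ/dt₁ = 0.3381
distance = √((-3.5−-4.5)² + (-2−4.5)²) = 6.5765; v₂ = distance/dt₂ = 4.3843

ω₁ = 0.3381, v₂ = 4.3843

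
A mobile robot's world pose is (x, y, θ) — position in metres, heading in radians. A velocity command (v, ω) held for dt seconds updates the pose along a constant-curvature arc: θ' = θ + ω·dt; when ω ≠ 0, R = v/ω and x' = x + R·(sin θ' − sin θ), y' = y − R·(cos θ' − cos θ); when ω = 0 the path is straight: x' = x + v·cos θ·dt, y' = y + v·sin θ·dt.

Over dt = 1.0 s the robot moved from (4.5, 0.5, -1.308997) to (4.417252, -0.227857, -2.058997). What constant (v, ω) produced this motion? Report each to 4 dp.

Δθ = -2.058997 − -1.308997 = -0.750000
ω = Δθ/dt = -0.750000/1.0 = -0.7500
R = −Δy/(cos θ' − cos θ) = -1.0000
v = R·ω = -1.0000·-0.7500 = 0.7500

v = 0.7500, ω = -0.7500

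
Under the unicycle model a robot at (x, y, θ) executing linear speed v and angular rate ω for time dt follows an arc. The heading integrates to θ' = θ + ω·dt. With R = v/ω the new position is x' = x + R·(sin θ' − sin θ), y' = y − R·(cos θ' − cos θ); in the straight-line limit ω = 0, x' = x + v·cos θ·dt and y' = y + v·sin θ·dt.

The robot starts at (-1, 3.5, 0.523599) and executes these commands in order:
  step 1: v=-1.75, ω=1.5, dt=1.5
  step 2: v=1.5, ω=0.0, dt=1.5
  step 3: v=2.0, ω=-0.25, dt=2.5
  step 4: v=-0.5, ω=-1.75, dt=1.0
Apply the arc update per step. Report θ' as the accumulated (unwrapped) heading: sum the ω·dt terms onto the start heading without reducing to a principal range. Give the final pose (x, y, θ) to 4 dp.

step 1: θ'=2.7736 (R=-1.1667) → pose (-0.8364, 1.4011, 2.7736)
step 2: θ'=2.7736 (straight) → pose (-2.9357, 2.2105, 2.7736)
step 3: θ'=2.1486 (R=-8.0000) → pose (-6.7591, 5.3054, 2.1486)
step 4: θ'=0.3986 (R=0.2857) → pose (-6.8875, 4.8861, 0.3986)

(-6.8875, 4.8861, 0.3986)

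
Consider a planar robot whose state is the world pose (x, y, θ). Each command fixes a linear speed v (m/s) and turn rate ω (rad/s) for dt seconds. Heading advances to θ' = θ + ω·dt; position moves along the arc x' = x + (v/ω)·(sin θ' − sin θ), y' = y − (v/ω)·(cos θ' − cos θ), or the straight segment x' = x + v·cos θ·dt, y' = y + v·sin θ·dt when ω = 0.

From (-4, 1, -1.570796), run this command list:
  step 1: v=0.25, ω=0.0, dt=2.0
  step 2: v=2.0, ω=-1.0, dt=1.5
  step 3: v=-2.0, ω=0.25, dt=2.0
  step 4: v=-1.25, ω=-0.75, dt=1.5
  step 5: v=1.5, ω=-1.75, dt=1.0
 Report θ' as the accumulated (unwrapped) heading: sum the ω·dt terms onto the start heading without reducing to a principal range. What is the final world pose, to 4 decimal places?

step 1: θ'=-1.5708 (straight) → pose (-4.0000, 0.5000, -1.5708)
step 2: θ'=-3.0708 (R=-2.0000) → pose (-5.8585, -1.4950, -3.0708)
step 3: θ'=-2.5708 (R=-8.0000) → pose (-2.1020, -0.2468, -2.5708)
step 4: θ'=-3.6958 (R=1.6667) → pose (-0.3244, -0.2320, -3.6958)
step 5: θ'=-5.4458 (R=-0.8571) → pose (-0.5101, 1.0706, -5.4458)

(-0.5101, 1.0706, -5.4458)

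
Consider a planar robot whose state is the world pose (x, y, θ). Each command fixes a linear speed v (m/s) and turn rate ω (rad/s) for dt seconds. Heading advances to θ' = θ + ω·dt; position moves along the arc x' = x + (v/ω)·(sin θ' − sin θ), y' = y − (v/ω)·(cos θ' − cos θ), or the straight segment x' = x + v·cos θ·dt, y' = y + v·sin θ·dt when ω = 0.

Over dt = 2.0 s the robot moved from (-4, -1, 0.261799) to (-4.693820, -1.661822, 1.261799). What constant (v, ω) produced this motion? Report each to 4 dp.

Δθ = 1.261799 − 0.261799 = 1.000000
ω = Δθ/dt = 1.000000/2.0 = 0.5000
R = Δx/(sin θ' − sin θ) = -1.0000
v = R·ω = -1.0000·0.5000 = -0.5000

v = -0.5000, ω = 0.5000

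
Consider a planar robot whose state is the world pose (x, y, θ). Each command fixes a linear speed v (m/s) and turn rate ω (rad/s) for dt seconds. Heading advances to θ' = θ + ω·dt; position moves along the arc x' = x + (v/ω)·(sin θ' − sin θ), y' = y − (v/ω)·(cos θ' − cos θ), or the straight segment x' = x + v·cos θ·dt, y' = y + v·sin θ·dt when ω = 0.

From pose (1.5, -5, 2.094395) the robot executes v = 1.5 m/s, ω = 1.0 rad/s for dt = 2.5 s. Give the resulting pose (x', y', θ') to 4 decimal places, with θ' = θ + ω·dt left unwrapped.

θ' = 2.0944 + 1.0·2.5 = 4.5944
R = v/ω = 1.5/1.0 = 1.5000
x' = 1.5 + 1.5000·(sin 4.5944 − sin 2.0944) = -1.2886
y' = -5 − 1.5000·(cos 4.5944 − cos 2.0944) = -5.5734

(-1.2886, -5.5734, 4.5944)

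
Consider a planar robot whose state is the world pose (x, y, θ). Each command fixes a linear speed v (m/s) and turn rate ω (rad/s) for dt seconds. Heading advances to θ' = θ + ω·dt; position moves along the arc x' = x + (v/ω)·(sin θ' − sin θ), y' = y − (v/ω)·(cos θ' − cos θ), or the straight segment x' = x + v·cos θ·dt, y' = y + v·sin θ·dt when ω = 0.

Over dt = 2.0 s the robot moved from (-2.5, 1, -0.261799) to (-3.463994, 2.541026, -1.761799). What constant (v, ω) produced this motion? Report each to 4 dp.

v = -1.0000, ω = -0.7500

Δθ = -1.761799 − -0.261799 = -1.500000
ω = Δθ/dt = -1.500000/2.0 = -0.7500
R = −Δy/(cos θ' − cos θ) = 1.3333
v = R·ω = 1.3333·-0.7500 = -1.0000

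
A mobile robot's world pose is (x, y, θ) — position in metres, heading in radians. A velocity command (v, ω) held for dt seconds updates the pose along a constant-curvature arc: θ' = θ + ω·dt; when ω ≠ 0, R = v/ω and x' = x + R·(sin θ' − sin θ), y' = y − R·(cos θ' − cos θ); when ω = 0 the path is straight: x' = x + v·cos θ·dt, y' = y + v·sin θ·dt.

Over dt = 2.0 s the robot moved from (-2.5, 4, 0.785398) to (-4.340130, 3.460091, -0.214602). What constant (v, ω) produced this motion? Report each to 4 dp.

Δθ = -0.214602 − 0.785398 = -1.000000
ω = Δθ/dt = -1.000000/2.0 = -0.5000
R = Δx/(sin θ' − sin θ) = 2.0000
v = R·ω = 2.0000·-0.5000 = -1.0000

v = -1.0000, ω = -0.5000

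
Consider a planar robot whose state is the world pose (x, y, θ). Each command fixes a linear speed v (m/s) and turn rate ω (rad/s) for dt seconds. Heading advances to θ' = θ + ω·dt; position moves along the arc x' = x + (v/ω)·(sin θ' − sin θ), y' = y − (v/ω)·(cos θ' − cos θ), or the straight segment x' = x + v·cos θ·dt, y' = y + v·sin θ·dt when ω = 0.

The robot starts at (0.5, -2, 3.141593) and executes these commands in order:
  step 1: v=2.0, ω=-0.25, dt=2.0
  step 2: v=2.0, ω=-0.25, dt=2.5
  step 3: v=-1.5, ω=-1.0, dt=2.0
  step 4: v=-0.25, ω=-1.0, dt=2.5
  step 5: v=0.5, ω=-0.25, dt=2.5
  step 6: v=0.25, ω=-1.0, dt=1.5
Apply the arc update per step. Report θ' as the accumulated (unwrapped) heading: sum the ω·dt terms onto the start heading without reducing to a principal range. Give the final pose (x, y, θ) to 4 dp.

(-9.6177, 0.6590, -4.6084)

step 1: θ'=2.6416 (R=-8.0000) → pose (-3.3354, -1.0207, 2.6416)
step 2: θ'=2.0166 (R=-8.0000) → pose (-6.7181, 2.5506, 2.0166)
step 3: θ'=0.0166 (R=1.5000) → pose (-8.0467, 0.4040, 0.0166)
step 4: θ'=-2.4834 (R=0.2500) → pose (-8.2037, 0.8518, -2.4834)
step 5: θ'=-3.1084 (R=-2.0000) → pose (-9.3607, 0.4351, -3.1084)
step 6: θ'=-4.6084 (R=-0.2500) → pose (-9.6177, 0.6590, -4.6084)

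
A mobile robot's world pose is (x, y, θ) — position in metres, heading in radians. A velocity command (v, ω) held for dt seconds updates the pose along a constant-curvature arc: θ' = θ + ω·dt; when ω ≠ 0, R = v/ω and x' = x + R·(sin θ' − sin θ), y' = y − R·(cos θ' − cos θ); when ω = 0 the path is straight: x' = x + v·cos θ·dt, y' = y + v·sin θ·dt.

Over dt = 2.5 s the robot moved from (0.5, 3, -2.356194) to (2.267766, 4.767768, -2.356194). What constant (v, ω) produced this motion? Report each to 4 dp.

v = -1.0000, ω = 0.0000

Δθ = -2.356194 − -2.356194 = 0.000000
ω = Δθ/dt = 0.000000/2.5 = 0.0000
ω = 0 → v = (Δx·cos θ + Δy·sin θ)/dt = -1.0000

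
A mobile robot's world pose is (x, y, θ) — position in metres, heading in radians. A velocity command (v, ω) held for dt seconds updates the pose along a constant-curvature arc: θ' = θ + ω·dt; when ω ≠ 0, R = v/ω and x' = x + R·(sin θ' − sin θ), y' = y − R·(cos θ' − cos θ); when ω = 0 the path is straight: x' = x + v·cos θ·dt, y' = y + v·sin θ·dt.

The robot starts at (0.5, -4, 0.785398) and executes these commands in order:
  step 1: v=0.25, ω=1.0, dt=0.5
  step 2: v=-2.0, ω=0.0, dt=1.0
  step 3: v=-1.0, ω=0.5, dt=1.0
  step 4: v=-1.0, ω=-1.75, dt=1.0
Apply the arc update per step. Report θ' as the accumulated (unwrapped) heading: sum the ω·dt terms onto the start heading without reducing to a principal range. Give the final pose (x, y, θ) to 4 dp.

step 1: θ'=1.2854 (R=0.2500) → pose (0.5631, -3.8936, 1.2854)
step 2: θ'=1.2854 (straight) → pose (0.0000, -5.8127, 1.2854)
step 3: θ'=1.7854 (R=-2.0000) → pose (-0.0350, -6.8017, 1.7854)
step 4: θ'=0.0354 (R=0.5714) → pose (-0.5731, -7.4945, 0.0354)

(-0.5731, -7.4945, 0.0354)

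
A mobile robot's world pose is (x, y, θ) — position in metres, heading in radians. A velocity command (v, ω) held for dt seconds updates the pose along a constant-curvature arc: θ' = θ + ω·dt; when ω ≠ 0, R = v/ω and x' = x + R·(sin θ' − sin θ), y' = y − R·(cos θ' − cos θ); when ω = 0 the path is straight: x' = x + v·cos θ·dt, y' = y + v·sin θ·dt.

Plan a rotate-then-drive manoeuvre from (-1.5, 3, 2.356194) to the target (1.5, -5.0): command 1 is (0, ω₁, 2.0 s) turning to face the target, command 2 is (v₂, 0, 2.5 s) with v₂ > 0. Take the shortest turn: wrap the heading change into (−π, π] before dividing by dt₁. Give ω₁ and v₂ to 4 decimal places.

ω₁ = 1.3575, v₂ = 3.4176

heading to target = atan2(-5−3, 1.5−-1.5) = -1.2120
Δθ = wrap(-1.2120 − 2.3562) = 2.7150; ω₁ = Δθ/dt₁ = 1.3575
distance = √((1.5−-1.5)² + (-5−3)²) = 8.5440; v₂ = distance/dt₂ = 3.4176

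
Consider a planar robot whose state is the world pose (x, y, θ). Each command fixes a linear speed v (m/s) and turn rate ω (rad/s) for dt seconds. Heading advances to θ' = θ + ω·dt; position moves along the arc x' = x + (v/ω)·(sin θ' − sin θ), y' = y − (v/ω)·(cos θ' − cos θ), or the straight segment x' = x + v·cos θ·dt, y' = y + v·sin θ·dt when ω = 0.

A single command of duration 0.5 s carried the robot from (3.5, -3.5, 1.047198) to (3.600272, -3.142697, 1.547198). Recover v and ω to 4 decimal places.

v = 0.7500, ω = 1.0000

Δθ = 1.547198 − 1.047198 = 0.500000
ω = Δθ/dt = 0.500000/0.5 = 1.0000
R = −Δy/(cos θ' − cos θ) = 0.7500
v = R·ω = 0.7500·1.0000 = 0.7500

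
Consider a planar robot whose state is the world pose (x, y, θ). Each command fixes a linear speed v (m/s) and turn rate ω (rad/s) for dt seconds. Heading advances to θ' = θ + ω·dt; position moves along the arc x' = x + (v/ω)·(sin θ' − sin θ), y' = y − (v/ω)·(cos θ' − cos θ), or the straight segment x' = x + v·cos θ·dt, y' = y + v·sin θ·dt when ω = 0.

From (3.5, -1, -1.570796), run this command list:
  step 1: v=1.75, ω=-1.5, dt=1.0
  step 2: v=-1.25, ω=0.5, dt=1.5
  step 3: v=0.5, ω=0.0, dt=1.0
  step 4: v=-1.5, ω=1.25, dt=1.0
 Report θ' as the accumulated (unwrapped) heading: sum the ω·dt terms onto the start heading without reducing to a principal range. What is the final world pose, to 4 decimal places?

(3.9025, -0.3467, -1.0708)

step 1: θ'=-3.0708 (R=-1.1667) → pose (2.4159, -2.1637, -3.0708)
step 2: θ'=-2.3208 (R=-2.5000) → pose (4.0682, -1.3741, -2.3208)
step 3: θ'=-2.3208 (straight) → pose (3.7274, -1.7399, -2.3208)
step 4: θ'=-1.0708 (R=-1.2000) → pose (3.9025, -0.3467, -1.0708)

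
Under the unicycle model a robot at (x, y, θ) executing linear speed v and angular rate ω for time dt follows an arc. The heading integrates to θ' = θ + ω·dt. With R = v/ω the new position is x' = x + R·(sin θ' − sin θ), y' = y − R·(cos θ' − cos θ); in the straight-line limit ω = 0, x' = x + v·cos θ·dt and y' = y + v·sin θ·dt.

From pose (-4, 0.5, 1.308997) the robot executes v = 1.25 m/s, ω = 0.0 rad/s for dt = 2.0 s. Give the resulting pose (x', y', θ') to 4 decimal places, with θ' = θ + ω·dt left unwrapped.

θ' = 1.3090 + 0.0·2.0 = 1.3090
ω = 0 → straight: x' = -4 + 1.25·cos(1.3090)·2.0 = -3.3530
y' = 0.5 + 1.25·sin(1.3090)·2.0 = 2.9148

(-3.3530, 2.9148, 1.3090)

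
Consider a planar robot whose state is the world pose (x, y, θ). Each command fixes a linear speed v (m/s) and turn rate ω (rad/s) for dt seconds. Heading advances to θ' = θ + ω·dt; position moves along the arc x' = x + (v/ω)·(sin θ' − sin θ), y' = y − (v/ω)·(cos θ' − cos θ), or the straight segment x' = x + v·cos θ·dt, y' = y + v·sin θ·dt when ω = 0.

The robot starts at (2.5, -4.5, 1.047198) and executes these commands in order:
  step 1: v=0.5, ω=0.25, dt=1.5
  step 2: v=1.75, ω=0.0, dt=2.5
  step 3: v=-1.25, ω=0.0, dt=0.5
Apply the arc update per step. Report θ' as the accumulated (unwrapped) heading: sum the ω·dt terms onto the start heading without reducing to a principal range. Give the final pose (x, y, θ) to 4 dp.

step 1: θ'=1.4222 (R=2.0000) → pose (2.7459, -3.7961, 1.4222)
step 2: θ'=1.4222 (straight) → pose (3.3936, 0.5307, 1.4222)
step 3: θ'=1.4222 (straight) → pose (3.3011, -0.0874, 1.4222)

(3.3011, -0.0874, 1.4222)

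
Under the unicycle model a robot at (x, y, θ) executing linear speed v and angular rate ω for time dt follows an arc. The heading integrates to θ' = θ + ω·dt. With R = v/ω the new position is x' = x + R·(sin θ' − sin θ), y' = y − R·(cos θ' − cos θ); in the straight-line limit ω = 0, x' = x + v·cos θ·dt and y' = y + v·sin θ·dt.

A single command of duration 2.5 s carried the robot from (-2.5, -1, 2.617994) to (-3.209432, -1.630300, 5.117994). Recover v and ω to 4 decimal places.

v = 0.5000, ω = 1.0000

Δθ = 5.117994 − 2.617994 = 2.500000
ω = Δθ/dt = 2.500000/2.5 = 1.0000
R = Δx/(sin θ' − sin θ) = 0.5000
v = R·ω = 0.5000·1.0000 = 0.5000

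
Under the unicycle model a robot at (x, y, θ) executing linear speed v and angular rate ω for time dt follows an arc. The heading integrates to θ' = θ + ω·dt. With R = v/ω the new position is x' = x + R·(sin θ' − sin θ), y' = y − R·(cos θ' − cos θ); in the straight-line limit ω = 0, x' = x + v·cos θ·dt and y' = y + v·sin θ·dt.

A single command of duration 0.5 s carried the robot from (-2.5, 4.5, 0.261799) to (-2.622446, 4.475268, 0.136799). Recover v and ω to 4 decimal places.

Δθ = 0.136799 − 0.261799 = -0.125000
ω = Δθ/dt = -0.125000/0.5 = -0.2500
R = Δx/(sin θ' − sin θ) = 1.0000
v = R·ω = 1.0000·-0.2500 = -0.2500

v = -0.2500, ω = -0.2500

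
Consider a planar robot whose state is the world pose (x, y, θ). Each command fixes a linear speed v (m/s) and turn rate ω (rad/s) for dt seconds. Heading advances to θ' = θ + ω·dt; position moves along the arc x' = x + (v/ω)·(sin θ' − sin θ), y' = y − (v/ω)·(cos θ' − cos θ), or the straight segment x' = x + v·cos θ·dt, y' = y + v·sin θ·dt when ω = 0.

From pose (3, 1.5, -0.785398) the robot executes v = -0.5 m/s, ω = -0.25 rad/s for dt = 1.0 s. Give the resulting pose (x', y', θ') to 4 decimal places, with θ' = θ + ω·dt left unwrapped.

(2.6941, 1.8938, -1.0354)

θ' = -0.7854 + -0.25·1.0 = -1.0354
R = v/ω = -0.5/-0.25 = 2.0000
x' = 3 + 2.0000·(sin -1.0354 − sin -0.7854) = 2.6941
y' = 1.5 − 2.0000·(cos -1.0354 − cos -0.7854) = 1.8938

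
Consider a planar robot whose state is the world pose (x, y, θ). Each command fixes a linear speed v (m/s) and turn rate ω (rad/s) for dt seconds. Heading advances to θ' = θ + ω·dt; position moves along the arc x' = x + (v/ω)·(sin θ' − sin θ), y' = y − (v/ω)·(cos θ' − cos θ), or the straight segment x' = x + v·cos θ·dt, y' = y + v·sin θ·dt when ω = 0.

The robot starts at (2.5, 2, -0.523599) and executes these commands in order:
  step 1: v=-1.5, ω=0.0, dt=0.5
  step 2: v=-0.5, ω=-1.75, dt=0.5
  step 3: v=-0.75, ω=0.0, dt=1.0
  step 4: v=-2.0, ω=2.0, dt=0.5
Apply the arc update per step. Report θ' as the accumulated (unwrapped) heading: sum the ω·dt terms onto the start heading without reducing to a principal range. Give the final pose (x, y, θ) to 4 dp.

(0.9863, 4.0626, -0.3986)

step 1: θ'=-0.5236 (straight) → pose (1.8505, 2.3750, -0.5236)
step 2: θ'=-1.3986 (R=0.2857) → pose (1.7118, 2.5735, -1.3986)
step 3: θ'=-1.3986 (straight) → pose (1.5833, 3.3124, -1.3986)
step 4: θ'=-0.3986 (R=-1.0000) → pose (0.9863, 4.0626, -0.3986)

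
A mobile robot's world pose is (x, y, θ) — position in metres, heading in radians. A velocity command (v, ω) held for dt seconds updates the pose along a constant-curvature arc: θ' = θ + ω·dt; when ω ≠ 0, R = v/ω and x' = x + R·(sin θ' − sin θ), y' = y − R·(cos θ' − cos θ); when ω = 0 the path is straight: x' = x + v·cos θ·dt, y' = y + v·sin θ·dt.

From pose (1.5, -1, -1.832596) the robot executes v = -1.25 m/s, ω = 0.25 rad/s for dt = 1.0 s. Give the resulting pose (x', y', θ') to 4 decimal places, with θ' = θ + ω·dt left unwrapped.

(1.6700, 0.2351, -1.5826)

θ' = -1.8326 + 0.25·1.0 = -1.5826
R = v/ω = -1.25/0.25 = -5.0000
x' = 1.5 + -5.0000·(sin -1.5826 − sin -1.8326) = 1.6700
y' = -1 − -5.0000·(cos -1.5826 − cos -1.8326) = 0.2351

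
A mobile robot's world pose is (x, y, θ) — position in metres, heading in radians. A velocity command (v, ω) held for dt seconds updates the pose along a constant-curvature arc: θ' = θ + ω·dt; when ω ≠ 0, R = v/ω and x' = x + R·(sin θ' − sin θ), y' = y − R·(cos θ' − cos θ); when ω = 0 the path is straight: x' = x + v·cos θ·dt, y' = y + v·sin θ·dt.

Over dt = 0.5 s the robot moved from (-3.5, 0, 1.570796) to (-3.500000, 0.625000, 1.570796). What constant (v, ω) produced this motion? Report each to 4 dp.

v = 1.2500, ω = 0.0000

Δθ = 1.570796 − 1.570796 = 0.000000
ω = Δθ/dt = 0.000000/0.5 = 0.0000
ω = 0 → v = (Δx·cos θ + Δy·sin θ)/dt = 1.2500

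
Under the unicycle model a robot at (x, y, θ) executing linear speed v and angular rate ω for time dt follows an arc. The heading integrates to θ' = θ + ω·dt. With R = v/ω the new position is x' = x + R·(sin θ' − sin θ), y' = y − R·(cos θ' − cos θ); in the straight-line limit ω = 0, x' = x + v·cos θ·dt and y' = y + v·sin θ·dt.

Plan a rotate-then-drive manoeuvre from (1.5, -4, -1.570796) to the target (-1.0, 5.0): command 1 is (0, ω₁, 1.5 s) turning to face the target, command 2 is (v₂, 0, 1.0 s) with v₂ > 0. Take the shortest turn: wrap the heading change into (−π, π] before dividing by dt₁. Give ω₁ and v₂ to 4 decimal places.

heading to target = atan2(5−-4, -1−1.5) = 1.8417
Δθ = wrap(1.8417 − -1.5708) = -2.8706; ω₁ = Δθ/dt₁ = -1.9138
distance = √((-1−1.5)² + (5−-4)²) = 9.3408; v₂ = distance/dt₂ = 9.3408

ω₁ = -1.9138, v₂ = 9.3408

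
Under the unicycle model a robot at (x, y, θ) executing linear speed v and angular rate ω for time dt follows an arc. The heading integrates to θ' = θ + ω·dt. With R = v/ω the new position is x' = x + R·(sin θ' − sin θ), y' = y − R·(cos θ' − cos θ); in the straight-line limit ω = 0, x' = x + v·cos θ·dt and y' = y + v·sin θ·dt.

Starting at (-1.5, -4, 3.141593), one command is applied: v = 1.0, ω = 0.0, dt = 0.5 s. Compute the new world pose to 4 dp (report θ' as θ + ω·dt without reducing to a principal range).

θ' = 3.1416 + 0.0·0.5 = 3.1416
ω = 0 → straight: x' = -1.5 + 1.0·cos(3.1416)·0.5 = -2.0000
y' = -4 + 1.0·sin(3.1416)·0.5 = -4.0000

(-2.0000, -4.0000, 3.1416)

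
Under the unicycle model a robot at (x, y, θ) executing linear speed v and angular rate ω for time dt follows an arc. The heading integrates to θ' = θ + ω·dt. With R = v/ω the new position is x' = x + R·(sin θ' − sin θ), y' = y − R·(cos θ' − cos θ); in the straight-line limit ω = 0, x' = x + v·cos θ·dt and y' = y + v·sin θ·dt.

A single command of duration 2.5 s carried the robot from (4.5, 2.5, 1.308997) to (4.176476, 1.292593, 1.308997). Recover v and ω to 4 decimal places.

Δθ = 1.308997 − 1.308997 = 0.000000
ω = Δθ/dt = 0.000000/2.5 = 0.0000
ω = 0 → v = (Δx·cos θ + Δy·sin θ)/dt = -0.5000

v = -0.5000, ω = 0.0000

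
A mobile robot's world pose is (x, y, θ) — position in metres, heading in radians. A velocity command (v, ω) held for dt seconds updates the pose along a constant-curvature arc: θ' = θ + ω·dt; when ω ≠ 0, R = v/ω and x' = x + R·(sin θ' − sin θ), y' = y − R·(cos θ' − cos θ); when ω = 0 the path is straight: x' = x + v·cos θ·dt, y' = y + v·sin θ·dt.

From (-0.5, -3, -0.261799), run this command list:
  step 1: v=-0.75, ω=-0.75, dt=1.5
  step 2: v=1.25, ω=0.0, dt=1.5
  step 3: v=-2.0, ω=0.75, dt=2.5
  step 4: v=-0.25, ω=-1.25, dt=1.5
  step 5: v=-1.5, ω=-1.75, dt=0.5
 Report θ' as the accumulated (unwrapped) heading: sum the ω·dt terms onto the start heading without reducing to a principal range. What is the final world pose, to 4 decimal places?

step 1: θ'=-1.3868 (R=1.0000) → pose (-1.2243, -2.2170, -1.3868)
step 2: θ'=-1.3868 (straight) → pose (-0.8812, -4.0604, -1.3868)
step 3: θ'=0.4882 (R=-2.6667) → pose (-4.7537, -2.1931, 0.4882)
step 4: θ'=-1.3868 (R=0.2000) → pose (-5.0441, -2.0531, -1.3868)
step 5: θ'=-2.2618 (R=0.8571) → pose (-4.8619, -1.3500, -2.2618)

(-4.8619, -1.3500, -2.2618)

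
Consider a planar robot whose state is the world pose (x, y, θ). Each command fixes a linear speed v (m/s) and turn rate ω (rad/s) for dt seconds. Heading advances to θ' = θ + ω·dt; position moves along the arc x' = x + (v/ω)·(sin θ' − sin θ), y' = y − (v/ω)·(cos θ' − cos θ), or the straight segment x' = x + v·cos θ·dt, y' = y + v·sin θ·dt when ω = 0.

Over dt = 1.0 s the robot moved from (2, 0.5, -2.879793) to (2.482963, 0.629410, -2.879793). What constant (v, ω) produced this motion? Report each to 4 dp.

Δθ = -2.879793 − -2.879793 = 0.000000
ω = Δθ/dt = 0.000000/1.0 = 0.0000
ω = 0 → v = (Δx·cos θ + Δy·sin θ)/dt = -0.5000

v = -0.5000, ω = 0.0000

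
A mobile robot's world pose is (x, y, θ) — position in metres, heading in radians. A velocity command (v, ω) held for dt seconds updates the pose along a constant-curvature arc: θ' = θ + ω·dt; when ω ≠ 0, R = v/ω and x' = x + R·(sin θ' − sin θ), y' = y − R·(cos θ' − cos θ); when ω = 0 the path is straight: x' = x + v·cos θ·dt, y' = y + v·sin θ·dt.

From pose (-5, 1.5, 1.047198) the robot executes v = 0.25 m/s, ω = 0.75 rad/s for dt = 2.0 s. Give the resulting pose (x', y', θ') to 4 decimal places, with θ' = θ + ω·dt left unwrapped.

(-5.1020, 1.9428, 2.5472)

θ' = 1.0472 + 0.75·2.0 = 2.5472
R = v/ω = 0.25/0.75 = 0.3333
x' = -5 + 0.3333·(sin 2.5472 − sin 1.0472) = -5.1020
y' = 1.5 − 0.3333·(cos 2.5472 − cos 1.0472) = 1.9428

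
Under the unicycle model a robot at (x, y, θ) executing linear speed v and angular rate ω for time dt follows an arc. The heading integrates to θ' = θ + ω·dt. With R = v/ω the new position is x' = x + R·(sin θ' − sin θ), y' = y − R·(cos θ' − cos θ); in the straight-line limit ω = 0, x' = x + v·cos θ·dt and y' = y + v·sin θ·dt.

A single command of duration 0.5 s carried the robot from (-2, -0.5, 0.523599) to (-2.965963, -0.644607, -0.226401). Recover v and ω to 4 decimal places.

Δθ = -0.226401 − 0.523599 = -0.750000
ω = Δθ/dt = -0.750000/0.5 = -1.5000
R = Δx/(sin θ' − sin θ) = 1.3333
v = R·ω = 1.3333·-1.5000 = -2.0000

v = -2.0000, ω = -1.5000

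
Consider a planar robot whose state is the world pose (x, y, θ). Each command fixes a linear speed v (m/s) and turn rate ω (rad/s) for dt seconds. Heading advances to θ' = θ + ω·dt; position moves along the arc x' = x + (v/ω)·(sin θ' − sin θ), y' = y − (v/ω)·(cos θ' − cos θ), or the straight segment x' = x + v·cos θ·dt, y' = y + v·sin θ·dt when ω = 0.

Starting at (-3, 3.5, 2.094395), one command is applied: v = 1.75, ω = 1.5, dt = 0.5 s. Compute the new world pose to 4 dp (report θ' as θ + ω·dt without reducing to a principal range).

θ' = 2.0944 + 1.5·0.5 = 2.8444
R = v/ω = 1.75/1.5 = 1.1667
x' = -3 + 1.1667·(sin 2.8444 − sin 2.0944) = -3.6687
y' = 3.5 − 1.1667·(cos 2.8444 − cos 2.0944) = 4.0322

(-3.6687, 4.0322, 2.8444)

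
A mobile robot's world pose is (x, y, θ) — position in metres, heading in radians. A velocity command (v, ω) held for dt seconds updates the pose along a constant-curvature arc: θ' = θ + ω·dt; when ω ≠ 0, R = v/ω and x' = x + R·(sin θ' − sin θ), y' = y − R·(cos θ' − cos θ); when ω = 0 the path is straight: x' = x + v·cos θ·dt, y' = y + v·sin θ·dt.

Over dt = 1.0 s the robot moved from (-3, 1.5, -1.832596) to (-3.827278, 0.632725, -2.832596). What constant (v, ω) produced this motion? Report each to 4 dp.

v = 1.2500, ω = -1.0000

Δθ = -2.832596 − -1.832596 = -1.000000
ω = Δθ/dt = -1.000000/1.0 = -1.0000
R = −Δy/(cos θ' − cos θ) = -1.2500
v = R·ω = -1.2500·-1.0000 = 1.2500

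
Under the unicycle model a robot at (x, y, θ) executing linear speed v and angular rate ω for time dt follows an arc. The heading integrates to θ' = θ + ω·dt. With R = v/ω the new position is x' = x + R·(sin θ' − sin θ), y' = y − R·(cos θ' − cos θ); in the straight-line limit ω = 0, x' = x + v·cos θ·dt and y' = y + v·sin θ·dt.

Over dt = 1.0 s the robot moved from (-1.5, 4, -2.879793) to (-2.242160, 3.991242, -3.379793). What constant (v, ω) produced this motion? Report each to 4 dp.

v = 0.7500, ω = -0.5000

Δθ = -3.379793 − -2.879793 = -0.500000
ω = Δθ/dt = -0.500000/1.0 = -0.5000
R = Δx/(sin θ' − sin θ) = -1.5000
v = R·ω = -1.5000·-0.5000 = 0.7500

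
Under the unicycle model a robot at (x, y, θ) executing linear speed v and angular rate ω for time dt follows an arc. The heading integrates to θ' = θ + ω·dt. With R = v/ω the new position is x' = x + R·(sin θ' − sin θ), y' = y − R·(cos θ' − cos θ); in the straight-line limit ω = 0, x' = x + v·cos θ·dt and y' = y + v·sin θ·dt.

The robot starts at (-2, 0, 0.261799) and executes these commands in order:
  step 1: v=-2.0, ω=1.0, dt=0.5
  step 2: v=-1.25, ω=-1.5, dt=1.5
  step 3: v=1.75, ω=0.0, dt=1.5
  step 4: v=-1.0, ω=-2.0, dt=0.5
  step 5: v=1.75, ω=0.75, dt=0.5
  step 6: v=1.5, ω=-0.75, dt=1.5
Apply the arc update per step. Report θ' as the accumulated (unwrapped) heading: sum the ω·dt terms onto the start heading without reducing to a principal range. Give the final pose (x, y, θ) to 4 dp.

step 1: θ'=0.7618 (R=-2.0000) → pose (-2.8628, -0.4847, 0.7618)
step 2: θ'=-1.4882 (R=0.8333) → pose (-4.2685, 0.0496, -1.4882)
step 3: θ'=-1.4882 (straight) → pose (-4.0519, -2.5665, -1.4882)
step 4: θ'=-2.4882 (R=0.5000) → pose (-3.8576, -2.1282, -2.4882)
step 5: θ'=-2.1132 (R=2.3333) → pose (-4.4376, -2.7765, -2.1132)
step 6: θ'=-3.2382 (R=-2.0000) → pose (-6.3435, -3.7348, -3.2382)

(-6.3435, -3.7348, -3.2382)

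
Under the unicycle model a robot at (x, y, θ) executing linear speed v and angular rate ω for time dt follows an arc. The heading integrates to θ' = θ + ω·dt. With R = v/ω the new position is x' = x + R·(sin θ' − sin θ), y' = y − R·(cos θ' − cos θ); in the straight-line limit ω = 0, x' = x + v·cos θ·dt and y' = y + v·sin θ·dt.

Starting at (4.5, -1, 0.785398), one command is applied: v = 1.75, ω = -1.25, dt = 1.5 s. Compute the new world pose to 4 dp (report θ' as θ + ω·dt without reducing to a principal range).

(6.7310, -1.3420, -1.0896)

θ' = 0.7854 + -1.25·1.5 = -1.0896
R = v/ω = 1.75/-1.25 = -1.4000
x' = 4.5 + -1.4000·(sin -1.0896 − sin 0.7854) = 6.7310
y' = -1 − -1.4000·(cos -1.0896 − cos 0.7854) = -1.3420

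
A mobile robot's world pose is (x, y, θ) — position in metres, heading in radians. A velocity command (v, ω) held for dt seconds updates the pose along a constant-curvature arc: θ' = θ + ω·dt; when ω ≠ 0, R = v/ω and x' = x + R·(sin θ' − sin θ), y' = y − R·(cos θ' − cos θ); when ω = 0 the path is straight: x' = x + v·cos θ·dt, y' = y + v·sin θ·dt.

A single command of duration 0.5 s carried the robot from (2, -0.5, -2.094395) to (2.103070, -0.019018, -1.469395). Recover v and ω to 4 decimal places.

v = -1.0000, ω = 1.2500

Δθ = -1.469395 − -2.094395 = 0.625000
ω = Δθ/dt = 0.625000/0.5 = 1.2500
R = −Δy/(cos θ' − cos θ) = -0.8000
v = R·ω = -0.8000·1.2500 = -1.0000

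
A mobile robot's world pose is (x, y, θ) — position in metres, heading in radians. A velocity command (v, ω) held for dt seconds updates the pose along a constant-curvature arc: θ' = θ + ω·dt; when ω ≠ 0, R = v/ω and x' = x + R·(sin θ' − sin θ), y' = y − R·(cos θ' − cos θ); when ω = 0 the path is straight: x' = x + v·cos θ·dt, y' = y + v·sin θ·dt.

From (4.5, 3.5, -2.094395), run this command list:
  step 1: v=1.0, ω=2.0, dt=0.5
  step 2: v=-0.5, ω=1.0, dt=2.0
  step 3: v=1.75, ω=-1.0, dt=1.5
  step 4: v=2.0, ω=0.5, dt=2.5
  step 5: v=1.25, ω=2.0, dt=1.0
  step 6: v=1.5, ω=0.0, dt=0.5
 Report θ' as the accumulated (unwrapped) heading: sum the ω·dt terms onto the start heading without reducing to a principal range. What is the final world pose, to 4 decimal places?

step 1: θ'=-1.0944 (R=0.5000) → pose (4.4887, 3.0207, -1.0944)
step 2: θ'=0.9056 (R=-0.5000) → pose (3.6510, 3.1000, 0.9056)
step 3: θ'=-0.5944 (R=-1.7500) → pose (6.0079, 3.4698, -0.5944)
step 4: θ'=0.6556 (R=4.0000) → pose (10.6865, 3.6130, 0.6556)
step 5: θ'=2.6556 (R=0.6250) → pose (10.5974, 4.6610, 2.6556)
step 6: θ'=2.6556 (straight) → pose (9.9342, 5.0114, 2.6556)

(9.9342, 5.0114, 2.6556)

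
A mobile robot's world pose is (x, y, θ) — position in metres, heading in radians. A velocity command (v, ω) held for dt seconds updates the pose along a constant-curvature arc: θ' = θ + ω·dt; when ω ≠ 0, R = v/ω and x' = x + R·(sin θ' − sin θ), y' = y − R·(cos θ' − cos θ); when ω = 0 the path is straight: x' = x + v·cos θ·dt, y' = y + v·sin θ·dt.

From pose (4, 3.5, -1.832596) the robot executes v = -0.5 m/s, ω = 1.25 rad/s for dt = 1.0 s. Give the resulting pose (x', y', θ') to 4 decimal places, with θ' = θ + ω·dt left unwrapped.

θ' = -1.8326 + 1.25·1.0 = -0.5826
R = v/ω = -0.5/1.25 = -0.4000
x' = 4 + -0.4000·(sin -0.5826 − sin -1.8326) = 3.8337
y' = 3.5 − -0.4000·(cos -0.5826 − cos -1.8326) = 3.9375

(3.8337, 3.9375, -0.5826)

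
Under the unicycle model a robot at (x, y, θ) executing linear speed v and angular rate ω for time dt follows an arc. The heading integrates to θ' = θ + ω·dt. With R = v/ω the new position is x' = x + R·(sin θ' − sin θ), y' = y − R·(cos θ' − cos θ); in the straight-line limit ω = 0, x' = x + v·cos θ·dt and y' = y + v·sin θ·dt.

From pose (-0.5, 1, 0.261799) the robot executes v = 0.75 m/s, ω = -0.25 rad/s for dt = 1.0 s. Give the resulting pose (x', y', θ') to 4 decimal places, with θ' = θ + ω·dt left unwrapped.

(0.2411, 1.1020, 0.0118)

θ' = 0.2618 + -0.25·1.0 = 0.0118
R = v/ω = 0.75/-0.25 = -3.0000
x' = -0.5 + -3.0000·(sin 0.0118 − sin 0.2618) = 0.2411
y' = 1 − -3.0000·(cos 0.0118 − cos 0.2618) = 1.1020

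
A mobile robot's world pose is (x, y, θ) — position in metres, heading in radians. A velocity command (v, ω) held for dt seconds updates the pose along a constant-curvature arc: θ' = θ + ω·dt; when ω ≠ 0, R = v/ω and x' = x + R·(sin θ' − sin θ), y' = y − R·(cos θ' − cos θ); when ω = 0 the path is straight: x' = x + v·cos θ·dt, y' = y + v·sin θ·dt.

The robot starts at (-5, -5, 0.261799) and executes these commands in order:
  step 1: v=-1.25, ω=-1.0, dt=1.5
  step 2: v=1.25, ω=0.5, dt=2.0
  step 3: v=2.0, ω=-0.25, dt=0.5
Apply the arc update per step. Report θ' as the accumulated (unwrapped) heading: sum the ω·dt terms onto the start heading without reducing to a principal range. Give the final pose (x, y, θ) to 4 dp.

(-3.7774, -6.1099, -0.3632)

step 1: θ'=-1.2382 (R=1.2500) → pose (-6.5050, -4.2007, -1.2382)
step 2: θ'=-0.2382 (R=2.5000) → pose (-4.7319, -5.8139, -0.2382)
step 3: θ'=-0.3632 (R=-8.0000) → pose (-3.7774, -6.1099, -0.3632)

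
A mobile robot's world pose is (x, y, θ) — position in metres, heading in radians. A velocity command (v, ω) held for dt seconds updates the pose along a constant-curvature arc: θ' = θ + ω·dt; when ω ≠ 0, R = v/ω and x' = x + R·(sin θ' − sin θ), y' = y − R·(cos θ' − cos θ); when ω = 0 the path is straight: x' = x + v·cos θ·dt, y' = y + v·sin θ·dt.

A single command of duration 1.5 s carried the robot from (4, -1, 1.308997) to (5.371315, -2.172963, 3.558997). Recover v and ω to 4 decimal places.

v = -1.5000, ω = 1.5000

Δθ = 3.558997 − 1.308997 = 2.250000
ω = Δθ/dt = 2.250000/1.5 = 1.5000
R = Δx/(sin θ' − sin θ) = -1.0000
v = R·ω = -1.0000·1.5000 = -1.5000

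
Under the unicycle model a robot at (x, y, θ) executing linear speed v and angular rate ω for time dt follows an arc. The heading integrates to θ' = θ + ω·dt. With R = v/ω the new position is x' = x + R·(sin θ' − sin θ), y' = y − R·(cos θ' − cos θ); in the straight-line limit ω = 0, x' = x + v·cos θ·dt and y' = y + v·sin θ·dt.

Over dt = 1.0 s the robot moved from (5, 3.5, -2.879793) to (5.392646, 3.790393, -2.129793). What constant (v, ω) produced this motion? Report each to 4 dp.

Δθ = -2.129793 − -2.879793 = 0.750000
ω = Δθ/dt = 0.750000/1.0 = 0.7500
R = Δx/(sin θ' − sin θ) = -0.6667
v = R·ω = -0.6667·0.7500 = -0.5000

v = -0.5000, ω = 0.7500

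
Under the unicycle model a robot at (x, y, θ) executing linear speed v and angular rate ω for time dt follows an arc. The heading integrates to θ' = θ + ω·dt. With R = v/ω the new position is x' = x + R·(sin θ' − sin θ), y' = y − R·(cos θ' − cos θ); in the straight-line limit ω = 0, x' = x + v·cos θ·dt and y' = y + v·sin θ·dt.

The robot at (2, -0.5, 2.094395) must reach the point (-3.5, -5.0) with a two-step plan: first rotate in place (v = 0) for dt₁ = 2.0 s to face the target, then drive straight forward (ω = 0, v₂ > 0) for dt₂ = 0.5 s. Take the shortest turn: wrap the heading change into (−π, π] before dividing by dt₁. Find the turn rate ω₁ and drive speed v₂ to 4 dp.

ω₁ = 0.8665, v₂ = 14.2127

heading to target = atan2(-5−-0.5, -3.5−2) = -2.4559
Δθ = wrap(-2.4559 − 2.0944) = 1.7329; ω₁ = Δθ/dt₁ = 0.8665
distance = √((-3.5−2)² + (-5−-0.5)²) = 7.1063; v₂ = distance/dt₂ = 14.2127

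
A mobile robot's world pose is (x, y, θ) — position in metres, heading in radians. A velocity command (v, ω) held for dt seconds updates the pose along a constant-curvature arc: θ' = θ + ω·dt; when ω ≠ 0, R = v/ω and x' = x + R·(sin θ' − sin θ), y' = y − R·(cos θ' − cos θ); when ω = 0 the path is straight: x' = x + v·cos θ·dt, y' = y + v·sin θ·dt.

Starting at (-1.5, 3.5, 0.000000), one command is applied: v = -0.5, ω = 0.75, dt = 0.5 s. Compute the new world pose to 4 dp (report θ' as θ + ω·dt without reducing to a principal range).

θ' = 0.0000 + 0.75·0.5 = 0.3750
R = v/ω = -0.5/0.75 = -0.6667
x' = -1.5 + -0.6667·(sin 0.3750 − sin 0.0000) = -1.7442
y' = 3.5 − -0.6667·(cos 0.3750 − cos 0.0000) = 3.4537

(-1.7442, 3.4537, 0.3750)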